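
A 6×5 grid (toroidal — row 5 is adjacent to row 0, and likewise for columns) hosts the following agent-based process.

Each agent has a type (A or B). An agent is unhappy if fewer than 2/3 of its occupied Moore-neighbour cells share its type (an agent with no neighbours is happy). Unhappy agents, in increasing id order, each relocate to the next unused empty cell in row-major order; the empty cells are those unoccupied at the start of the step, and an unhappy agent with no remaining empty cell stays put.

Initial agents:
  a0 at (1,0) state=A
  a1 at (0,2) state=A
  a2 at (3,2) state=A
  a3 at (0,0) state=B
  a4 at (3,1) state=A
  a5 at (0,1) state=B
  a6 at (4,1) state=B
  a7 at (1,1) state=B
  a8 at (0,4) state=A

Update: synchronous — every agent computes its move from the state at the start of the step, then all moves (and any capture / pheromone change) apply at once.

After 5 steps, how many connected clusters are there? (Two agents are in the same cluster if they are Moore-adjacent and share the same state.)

3

t=1: a0@(0,3):A a1@(1,2):A a2@(1,3):A a3@(1,4):B a4@(2,0):A a5@(2,1):B a6@(2,2):B a7@(2,3):B a8@(2,4):A
t=2: a0@(0,3):A a1@(0,0):A a2@(0,1):A a3@(0,2):B a4@(0,4):A a5@(1,0):B a6@(1,1):B a7@(3,0):B a8@(3,1):A
t=3: a0@(1,2):A a1@(1,3):A a2@(1,4):A a3@(2,0):B a4@(0,4):A a5@(2,1):B a6@(2,2):B a7@(2,3):B a8@(2,4):A
t=4: a0@(0,0):A a1@(1,3):A a2@(0,1):A a3@(0,2):B a4@(0,4):A a5@(2,1):B a6@(0,3):B a7@(1,0):B a8@(1,1):A
t=5: a0@(0,0):A a1@(1,2):A a2@(1,4):A a3@(2,0):B a4@(2,2):A a5@(2,3):B a6@(2,4):B a7@(3,0):B a8@(3,1):A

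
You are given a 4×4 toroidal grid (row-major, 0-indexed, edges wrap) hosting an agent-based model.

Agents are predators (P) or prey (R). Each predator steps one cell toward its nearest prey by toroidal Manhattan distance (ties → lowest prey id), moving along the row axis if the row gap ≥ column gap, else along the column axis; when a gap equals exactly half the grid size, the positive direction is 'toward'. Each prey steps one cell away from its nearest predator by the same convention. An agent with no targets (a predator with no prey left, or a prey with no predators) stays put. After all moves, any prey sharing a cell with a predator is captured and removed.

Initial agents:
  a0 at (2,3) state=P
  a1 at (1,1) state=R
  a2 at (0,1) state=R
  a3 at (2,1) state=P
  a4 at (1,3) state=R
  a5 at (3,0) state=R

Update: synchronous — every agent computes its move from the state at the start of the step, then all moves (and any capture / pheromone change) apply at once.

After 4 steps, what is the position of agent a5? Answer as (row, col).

t=1: a0@(1,3):P a1@(0,1):R a2@(3,1):R a3@(1,1):P a4@(0,3):R a5@(0,0):R
t=2: a0@(0,3):P a1@(3,1):R a2@(2,1):R a3@(0,1):P a4@(3,3):R a5@(3,0):R
t=3: a0@(3,3):P a1@(2,1):R a2@(1,1):R a3@(3,1):P a4@(2,3):R a5@(2,0):R
t=4: a0@(2,3):P a1@(1,1):R a2@(0,1):R a3@(2,1):P a4@(1,3):R a5@(1,0):R

(1, 0)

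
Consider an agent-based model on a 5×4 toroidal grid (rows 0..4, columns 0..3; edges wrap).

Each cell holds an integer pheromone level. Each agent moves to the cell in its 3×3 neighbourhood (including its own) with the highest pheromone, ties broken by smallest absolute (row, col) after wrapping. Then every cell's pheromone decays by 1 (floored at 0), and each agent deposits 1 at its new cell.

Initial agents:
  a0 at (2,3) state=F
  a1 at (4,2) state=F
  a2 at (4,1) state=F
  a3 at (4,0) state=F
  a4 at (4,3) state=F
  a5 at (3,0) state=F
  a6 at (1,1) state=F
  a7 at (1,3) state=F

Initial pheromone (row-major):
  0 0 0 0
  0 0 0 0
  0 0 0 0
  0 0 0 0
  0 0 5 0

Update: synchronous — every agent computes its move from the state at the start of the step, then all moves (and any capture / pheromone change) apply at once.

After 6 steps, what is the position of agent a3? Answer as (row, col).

t=1: a0@(1,0) a1@(4,2) a2@(4,2) a3@(0,0) a4@(4,2) a5@(2,0) a6@(0,0) a7@(0,0) | pheromone: 3 0 0 0 / 1 0 0 0 / 1 0 0 0 / 0 0 0 0 / 0 0 7 0
t=2: a0@(0,0) a1@(4,2) a2@(4,2) a3@(0,0) a4@(4,2) a5@(1,0) a6@(0,0) a7@(0,0) | pheromone: 6 0 0 0 / 1 0 0 0 / 0 0 0 0 / 0 0 0 0 / 0 0 9 0
t=3: a0@(0,0) a1@(4,2) a2@(4,2) a3@(0,0) a4@(4,2) a5@(0,0) a6@(0,0) a7@(0,0) | pheromone: 10 0 0 0 / 0 0 0 0 / 0 0 0 0 / 0 0 0 0 / 0 0 11 0
t=4: a0@(0,0) a1@(4,2) a2@(4,2) a3@(0,0) a4@(4,2) a5@(0,0) a6@(0,0) a7@(0,0) | pheromone: 14 0 0 0 / 0 0 0 0 / 0 0 0 0 / 0 0 0 0 / 0 0 13 0
t=5: a0@(0,0) a1@(4,2) a2@(4,2) a3@(0,0) a4@(4,2) a5@(0,0) a6@(0,0) a7@(0,0) | pheromone: 18 0 0 0 / 0 0 0 0 / 0 0 0 0 / 0 0 0 0 / 0 0 15 0
t=6: a0@(0,0) a1@(4,2) a2@(4,2) a3@(0,0) a4@(4,2) a5@(0,0) a6@(0,0) a7@(0,0) | pheromone: 22 0 0 0 / 0 0 0 0 / 0 0 0 0 / 0 0 0 0 / 0 0 17 0

(0, 0)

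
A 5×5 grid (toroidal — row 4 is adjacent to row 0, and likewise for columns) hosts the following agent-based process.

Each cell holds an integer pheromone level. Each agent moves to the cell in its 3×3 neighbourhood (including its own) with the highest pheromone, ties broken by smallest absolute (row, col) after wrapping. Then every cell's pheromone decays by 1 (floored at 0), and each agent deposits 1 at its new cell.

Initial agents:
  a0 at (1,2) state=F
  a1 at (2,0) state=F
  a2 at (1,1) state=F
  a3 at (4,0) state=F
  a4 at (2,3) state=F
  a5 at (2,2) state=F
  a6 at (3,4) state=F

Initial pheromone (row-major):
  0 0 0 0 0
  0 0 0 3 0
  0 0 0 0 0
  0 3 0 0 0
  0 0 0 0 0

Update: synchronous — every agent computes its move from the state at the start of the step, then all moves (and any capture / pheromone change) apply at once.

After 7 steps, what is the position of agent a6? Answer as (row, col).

(3, 1)

t=1: a0@(1,3) a1@(3,1) a2@(0,0) a3@(3,1) a4@(1,3) a5@(1,3) a6@(2,0) | pheromone: 1 0 0 0 0 / 0 0 0 5 0 / 1 0 0 0 0 / 0 4 0 0 0 / 0 0 0 0 0
t=2: a0@(1,3) a1@(3,1) a2@(0,0) a3@(3,1) a4@(1,3) a5@(1,3) a6@(3,1) | pheromone: 1 0 0 0 0 / 0 0 0 7 0 / 0 0 0 0 0 / 0 6 0 0 0 / 0 0 0 0 0
t=3: a0@(1,3) a1@(3,1) a2@(0,0) a3@(3,1) a4@(1,3) a5@(1,3) a6@(3,1) | pheromone: 1 0 0 0 0 / 0 0 0 9 0 / 0 0 0 0 0 / 0 8 0 0 0 / 0 0 0 0 0
t=4: a0@(1,3) a1@(3,1) a2@(0,0) a3@(3,1) a4@(1,3) a5@(1,3) a6@(3,1) | pheromone: 1 0 0 0 0 / 0 0 0 11 0 / 0 0 0 0 0 / 0 10 0 0 0 / 0 0 0 0 0
t=5: a0@(1,3) a1@(3,1) a2@(0,0) a3@(3,1) a4@(1,3) a5@(1,3) a6@(3,1) | pheromone: 1 0 0 0 0 / 0 0 0 13 0 / 0 0 0 0 0 / 0 12 0 0 0 / 0 0 0 0 0
t=6: a0@(1,3) a1@(3,1) a2@(0,0) a3@(3,1) a4@(1,3) a5@(1,3) a6@(3,1) | pheromone: 1 0 0 0 0 / 0 0 0 15 0 / 0 0 0 0 0 / 0 14 0 0 0 / 0 0 0 0 0
t=7: a0@(1,3) a1@(3,1) a2@(0,0) a3@(3,1) a4@(1,3) a5@(1,3) a6@(3,1) | pheromone: 1 0 0 0 0 / 0 0 0 17 0 / 0 0 0 0 0 / 0 16 0 0 0 / 0 0 0 0 0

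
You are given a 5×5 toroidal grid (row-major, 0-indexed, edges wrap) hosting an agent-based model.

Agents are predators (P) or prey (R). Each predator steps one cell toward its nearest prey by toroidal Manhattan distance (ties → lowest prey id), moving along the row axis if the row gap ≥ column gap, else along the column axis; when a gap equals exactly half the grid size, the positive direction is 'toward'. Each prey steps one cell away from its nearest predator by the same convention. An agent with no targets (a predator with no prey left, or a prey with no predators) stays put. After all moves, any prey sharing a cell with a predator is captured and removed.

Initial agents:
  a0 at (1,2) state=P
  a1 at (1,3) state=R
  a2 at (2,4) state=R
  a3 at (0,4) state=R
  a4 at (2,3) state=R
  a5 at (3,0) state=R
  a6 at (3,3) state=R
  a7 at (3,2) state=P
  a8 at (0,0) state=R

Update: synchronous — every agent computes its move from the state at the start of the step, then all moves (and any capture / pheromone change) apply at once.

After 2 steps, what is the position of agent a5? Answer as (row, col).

t=1: a0@(1,3):P a1@(1,4):R a2@(2,0):R a3@(0,0):R a5@(3,4):R a6@(3,4):R a7@(3,3):P a8@(0,4):R
t=2: a0@(1,4):P a1@(1,0):R a2@(2,1):R a3@(0,1):R a5@(3,0):R a6@(3,0):R a7@(3,4):P a8@(4,4):R

(3, 0)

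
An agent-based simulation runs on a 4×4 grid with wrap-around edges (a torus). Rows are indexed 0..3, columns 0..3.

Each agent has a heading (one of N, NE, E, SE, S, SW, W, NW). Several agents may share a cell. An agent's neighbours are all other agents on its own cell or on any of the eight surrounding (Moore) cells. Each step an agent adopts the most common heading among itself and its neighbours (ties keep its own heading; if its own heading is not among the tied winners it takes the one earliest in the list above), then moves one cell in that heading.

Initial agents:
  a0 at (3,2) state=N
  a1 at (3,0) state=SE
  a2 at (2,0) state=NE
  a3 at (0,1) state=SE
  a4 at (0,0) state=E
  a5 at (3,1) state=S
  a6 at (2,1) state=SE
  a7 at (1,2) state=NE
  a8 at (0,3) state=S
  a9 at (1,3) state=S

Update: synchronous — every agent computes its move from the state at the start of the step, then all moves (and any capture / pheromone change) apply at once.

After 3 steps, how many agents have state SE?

10

t=1: a0@(0,3):SE a1@(0,1):SE a2@(3,1):SE a3@(1,2):SE a4@(1,0):S a5@(0,2):SE a6@(3,2):SE a7@(2,3):SE a8@(1,3):S a9@(2,3):S
t=2: a0@(1,0):SE a1@(1,2):SE a2@(0,2):SE a3@(2,3):SE a4@(2,0):S a5@(1,3):SE a6@(0,3):SE a7@(3,0):SE a8@(2,0):SE a9@(3,3):S
t=3: a0@(2,1):SE a1@(2,3):SE a2@(1,3):SE a3@(3,0):SE a4@(3,1):SE a5@(2,0):SE a6@(1,0):SE a7@(0,1):SE a8@(3,1):SE a9@(0,0):SE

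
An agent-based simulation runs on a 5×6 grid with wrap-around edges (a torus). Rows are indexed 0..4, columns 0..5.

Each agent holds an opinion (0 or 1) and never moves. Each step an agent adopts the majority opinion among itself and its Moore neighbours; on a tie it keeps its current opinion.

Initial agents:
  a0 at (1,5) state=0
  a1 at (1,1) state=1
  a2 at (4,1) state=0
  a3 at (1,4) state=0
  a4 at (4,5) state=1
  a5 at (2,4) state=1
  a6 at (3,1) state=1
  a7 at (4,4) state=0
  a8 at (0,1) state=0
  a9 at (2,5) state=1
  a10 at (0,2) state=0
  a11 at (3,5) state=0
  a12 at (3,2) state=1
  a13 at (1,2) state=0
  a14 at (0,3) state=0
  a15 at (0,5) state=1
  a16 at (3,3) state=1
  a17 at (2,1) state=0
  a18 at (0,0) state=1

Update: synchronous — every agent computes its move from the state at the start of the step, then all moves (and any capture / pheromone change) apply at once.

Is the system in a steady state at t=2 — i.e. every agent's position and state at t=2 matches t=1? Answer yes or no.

no

t=1: a0@(1,5):1 a1@(1,1):0 a2@(4,1):0 a3@(1,4):0 a4@(4,5):1 a5@(2,4):1 a6@(3,1):1 a7@(4,4):0 a8@(0,1):0 a9@(2,5):0 a10@(0,2):0 a11@(3,5):1 a12@(3,2):1 a13@(1,2):0 a14@(0,3):0 a15@(0,5):1 a16@(3,3):1 a17@(2,1):1 a18@(0,0):1
t=2: a0@(1,5):1 a1@(1,1):0 a2@(4,1):0 a3@(1,4):0 a4@(4,5):1 a5@(2,4):1 a6@(3,1):1 a7@(4,4):1 a8@(0,1):0 a9@(2,5):1 a10@(0,2):0 a11@(3,5):1 a12@(3,2):1 a13@(1,2):0 a14@(0,3):0 a15@(0,5):1 a16@(3,3):1 a17@(2,1):1 a18@(0,0):1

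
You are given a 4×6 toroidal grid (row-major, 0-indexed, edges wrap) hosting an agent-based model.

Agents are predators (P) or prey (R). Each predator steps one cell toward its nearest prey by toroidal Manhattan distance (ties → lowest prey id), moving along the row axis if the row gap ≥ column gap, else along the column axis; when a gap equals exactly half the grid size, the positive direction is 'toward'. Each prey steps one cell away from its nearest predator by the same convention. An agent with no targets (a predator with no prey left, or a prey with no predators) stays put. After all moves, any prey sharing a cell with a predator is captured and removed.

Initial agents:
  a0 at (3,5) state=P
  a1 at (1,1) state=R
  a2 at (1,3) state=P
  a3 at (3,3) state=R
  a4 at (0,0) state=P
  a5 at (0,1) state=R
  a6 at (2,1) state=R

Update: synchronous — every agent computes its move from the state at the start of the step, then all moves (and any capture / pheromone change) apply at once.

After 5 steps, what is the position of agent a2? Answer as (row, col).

(3, 0)

t=1: a0@(3,4):P a1@(1,0):R a2@(1,2):P a3@(3,2):R a4@(0,1):P a5@(0,2):R a6@(2,2):R
t=2: a0@(3,3):P a1@(1,5):R a2@(0,2):P a3@(3,1):R a4@(0,2):P a5@(3,2):R a6@(3,2):R
t=3: a0@(3,2):P a1@(0,5):R a2@(3,2):P a3@(3,0):R a4@(3,2):P a5@(3,1):R a6@(3,1):R
t=4: a0@(3,1):P a1@(0,4):R a2@(3,1):P a3@(3,5):R a4@(3,1):P a5@(3,0):R a6@(3,0):R
t=5: a0@(3,0):P a1@(0,3):R a2@(3,0):P a3@(3,4):R a4@(3,0):P a5@(3,5):R a6@(3,5):R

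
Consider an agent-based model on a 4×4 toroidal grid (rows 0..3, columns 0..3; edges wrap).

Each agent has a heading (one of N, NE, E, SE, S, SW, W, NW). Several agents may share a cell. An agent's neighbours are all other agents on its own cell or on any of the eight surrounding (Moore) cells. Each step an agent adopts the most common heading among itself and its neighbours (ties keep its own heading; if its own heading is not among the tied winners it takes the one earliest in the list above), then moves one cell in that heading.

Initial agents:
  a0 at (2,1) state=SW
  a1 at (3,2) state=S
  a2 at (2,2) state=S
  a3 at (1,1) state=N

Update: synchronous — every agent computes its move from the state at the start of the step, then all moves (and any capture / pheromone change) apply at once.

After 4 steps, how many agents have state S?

t=1: a0@(3,1):S a1@(0,2):S a2@(3,2):S a3@(0,1):N
t=2: a0@(0,1):S a1@(1,2):S a2@(0,2):S a3@(1,1):S
t=3: a0@(1,1):S a1@(2,2):S a2@(1,2):S a3@(2,1):S
t=4: a0@(2,1):S a1@(3,2):S a2@(2,2):S a3@(3,1):S

4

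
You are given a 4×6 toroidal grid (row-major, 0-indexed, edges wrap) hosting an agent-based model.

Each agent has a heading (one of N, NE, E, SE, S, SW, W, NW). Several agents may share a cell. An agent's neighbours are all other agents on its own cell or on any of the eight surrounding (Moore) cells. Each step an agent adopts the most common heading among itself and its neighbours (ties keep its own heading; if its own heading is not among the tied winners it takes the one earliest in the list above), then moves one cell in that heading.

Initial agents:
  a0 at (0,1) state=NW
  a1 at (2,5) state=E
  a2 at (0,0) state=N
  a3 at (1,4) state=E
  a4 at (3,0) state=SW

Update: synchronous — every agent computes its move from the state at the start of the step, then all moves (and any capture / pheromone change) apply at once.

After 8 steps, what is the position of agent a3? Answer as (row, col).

t=1: a0@(3,0):NW a1@(2,0):E a2@(3,0):N a3@(1,5):E a4@(0,5):SW
t=2: a0@(2,5):NW a1@(2,1):E a2@(2,0):N a3@(1,0):E a4@(1,4):SW
t=3: a0@(1,4):NW a1@(2,2):E a2@(2,1):E a3@(1,1):E a4@(2,3):SW
t=4: a0@(0,3):NW a1@(2,3):E a2@(2,2):E a3@(1,2):E a4@(3,2):SW
t=5: a0@(3,2):NW a1@(2,4):E a2@(2,3):E a3@(1,3):E a4@(3,3):E
t=6: a0@(3,3):E a1@(2,5):E a2@(2,4):E a3@(1,4):E a4@(3,4):E
t=7: a0@(3,4):E a1@(2,0):E a2@(2,5):E a3@(1,5):E a4@(3,5):E
t=8: a0@(3,5):E a1@(2,1):E a2@(2,0):E a3@(1,0):E a4@(3,0):E

(1, 0)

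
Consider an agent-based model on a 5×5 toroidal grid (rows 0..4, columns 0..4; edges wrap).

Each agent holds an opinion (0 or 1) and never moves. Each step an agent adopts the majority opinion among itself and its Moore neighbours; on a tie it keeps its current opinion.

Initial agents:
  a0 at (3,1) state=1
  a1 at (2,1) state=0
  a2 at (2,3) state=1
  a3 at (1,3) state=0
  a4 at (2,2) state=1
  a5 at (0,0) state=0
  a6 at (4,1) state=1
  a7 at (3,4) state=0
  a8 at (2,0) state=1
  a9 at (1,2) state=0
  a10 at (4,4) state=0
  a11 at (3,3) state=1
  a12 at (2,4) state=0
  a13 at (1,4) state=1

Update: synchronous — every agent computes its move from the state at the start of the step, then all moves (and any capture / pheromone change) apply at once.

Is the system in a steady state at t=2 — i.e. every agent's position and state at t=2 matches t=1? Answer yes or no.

t=1: a0@(3,1):1 a1@(2,1):1 a2@(2,3):1 a3@(1,3):0 a4@(2,2):1 a5@(0,0):0 a6@(4,1):1 a7@(3,4):0 a8@(2,0):1 a9@(1,2):0 a10@(4,4):0 a11@(3,3):1 a12@(2,4):1 a13@(1,4):1
t=2: a0@(3,1):1 a1@(2,1):1 a2@(2,3):1 a3@(1,3):1 a4@(2,2):1 a5@(0,0):0 a6@(4,1):1 a7@(3,4):1 a8@(2,0):1 a9@(1,2):1 a10@(4,4):0 a11@(3,3):1 a12@(2,4):1 a13@(1,4):1

no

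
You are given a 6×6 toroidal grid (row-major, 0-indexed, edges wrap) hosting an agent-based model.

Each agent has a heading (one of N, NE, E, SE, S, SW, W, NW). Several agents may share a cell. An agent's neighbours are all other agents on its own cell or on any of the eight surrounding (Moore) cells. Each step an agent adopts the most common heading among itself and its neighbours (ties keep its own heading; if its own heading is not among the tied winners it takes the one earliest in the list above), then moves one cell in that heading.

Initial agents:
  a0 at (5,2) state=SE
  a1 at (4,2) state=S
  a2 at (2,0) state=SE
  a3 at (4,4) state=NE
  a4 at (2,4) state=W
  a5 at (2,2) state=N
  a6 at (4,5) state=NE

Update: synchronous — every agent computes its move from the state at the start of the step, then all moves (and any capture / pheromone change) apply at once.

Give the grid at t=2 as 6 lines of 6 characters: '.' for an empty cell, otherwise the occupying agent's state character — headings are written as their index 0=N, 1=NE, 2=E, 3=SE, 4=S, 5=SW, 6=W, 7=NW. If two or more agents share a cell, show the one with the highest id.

..0...
....3.
116...
......
..3...
......

t=1: a0@(0,3):SE a1@(5,2):S a2@(3,1):SE a3@(3,5):NE a4@(2,3):W a5@(1,2):N a6@(3,0):NE
t=2: a0@(1,4):SE a1@(0,2):S a2@(4,2):SE a3@(2,0):NE a4@(2,2):W a5@(0,2):N a6@(2,1):NE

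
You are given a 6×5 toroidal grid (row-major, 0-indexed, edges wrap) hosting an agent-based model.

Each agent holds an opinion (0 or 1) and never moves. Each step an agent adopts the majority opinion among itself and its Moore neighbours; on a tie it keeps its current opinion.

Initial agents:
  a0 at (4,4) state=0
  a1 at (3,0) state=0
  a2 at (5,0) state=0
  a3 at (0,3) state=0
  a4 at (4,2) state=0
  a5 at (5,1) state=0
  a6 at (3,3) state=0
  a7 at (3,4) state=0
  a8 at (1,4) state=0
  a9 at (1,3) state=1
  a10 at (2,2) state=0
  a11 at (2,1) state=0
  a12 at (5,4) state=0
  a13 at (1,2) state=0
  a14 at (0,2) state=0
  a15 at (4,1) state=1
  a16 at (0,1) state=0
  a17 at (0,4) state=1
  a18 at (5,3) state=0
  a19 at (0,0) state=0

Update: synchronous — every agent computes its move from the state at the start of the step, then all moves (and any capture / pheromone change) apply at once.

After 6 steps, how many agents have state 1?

t=1: a0@(4,4):0 a1@(3,0):0 a2@(5,0):0 a3@(0,3):0 a4@(4,2):0 a5@(5,1):0 a6@(3,3):0 a7@(3,4):0 a8@(1,4):0 a9@(1,3):0 a10@(2,2):0 a11@(2,1):0 a12@(5,4):0 a13@(1,2):0 a14@(0,2):0 a15@(4,1):0 a16@(0,1):0 a17@(0,4):0 a18@(5,3):0 a19@(0,0):0
t=2: (unchanged — steady state)

0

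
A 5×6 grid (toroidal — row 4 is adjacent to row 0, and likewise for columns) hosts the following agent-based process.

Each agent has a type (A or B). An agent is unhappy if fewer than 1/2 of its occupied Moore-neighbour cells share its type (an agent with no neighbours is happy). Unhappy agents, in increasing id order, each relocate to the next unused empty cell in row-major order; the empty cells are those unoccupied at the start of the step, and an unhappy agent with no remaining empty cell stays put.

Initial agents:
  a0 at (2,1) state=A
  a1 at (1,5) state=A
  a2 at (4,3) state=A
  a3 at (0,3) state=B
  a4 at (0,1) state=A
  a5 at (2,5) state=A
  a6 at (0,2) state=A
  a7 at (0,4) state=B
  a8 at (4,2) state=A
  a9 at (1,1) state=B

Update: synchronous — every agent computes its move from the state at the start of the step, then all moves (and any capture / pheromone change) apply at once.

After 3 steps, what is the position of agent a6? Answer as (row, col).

t=1: a0@(0,0):A a1@(1,5):A a2@(4,3):A a3@(0,5):B a4@(0,1):A a5@(2,5):A a6@(0,2):A a7@(1,0):B a8@(4,2):A a9@(1,2):B
t=2: a0@(0,0):A a1@(1,5):A a2@(4,3):A a3@(0,3):B a4@(0,1):A a5@(2,5):A a6@(0,2):A a7@(0,4):B a8@(4,2):A a9@(1,1):B
t=3: a0@(0,0):A a1@(1,5):A a2@(4,3):A a3@(0,5):B a4@(0,1):A a5@(2,5):A a6@(0,2):A a7@(1,0):B a8@(4,2):A a9@(1,2):B

(0, 2)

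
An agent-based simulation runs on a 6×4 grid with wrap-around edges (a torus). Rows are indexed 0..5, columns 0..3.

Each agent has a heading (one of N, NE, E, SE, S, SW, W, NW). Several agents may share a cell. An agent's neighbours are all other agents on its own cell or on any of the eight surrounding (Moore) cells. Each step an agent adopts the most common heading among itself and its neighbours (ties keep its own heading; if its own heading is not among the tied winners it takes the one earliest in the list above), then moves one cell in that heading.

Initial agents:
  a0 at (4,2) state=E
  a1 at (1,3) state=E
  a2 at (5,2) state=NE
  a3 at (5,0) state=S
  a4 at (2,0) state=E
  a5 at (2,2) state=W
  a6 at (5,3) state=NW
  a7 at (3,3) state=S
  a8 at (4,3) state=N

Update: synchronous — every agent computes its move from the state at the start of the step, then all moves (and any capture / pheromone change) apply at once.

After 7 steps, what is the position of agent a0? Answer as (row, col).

(4, 1)

t=1: a0@(4,3):E a1@(1,0):E a2@(4,3):NE a3@(0,0):S a4@(2,1):E a5@(2,1):W a6@(4,2):NW a7@(3,0):E a8@(5,3):S
t=2: a0@(4,0):E a1@(1,1):E a2@(4,0):E a3@(1,0):S a4@(2,2):E a5@(2,2):E a6@(3,1):NW a7@(3,1):E a8@(0,3):S
t=3: a0@(4,1):E a1@(1,2):E a2@(4,1):E a3@(2,0):S a4@(2,3):E a5@(2,3):E a6@(3,2):E a7@(3,2):E a8@(1,3):S
t=4: a0@(4,2):E a1@(1,3):E a2@(4,2):E a3@(3,0):S a4@(2,0):E a5@(2,0):E a6@(3,3):E a7@(3,3):E a8@(1,0):E
t=5: a0@(4,3):E a1@(1,0):E a2@(4,3):E a3@(3,1):E a4@(2,1):E a5@(2,1):E a6@(3,0):E a7@(3,0):E a8@(1,1):E
t=6: a0@(4,0):E a1@(1,1):E a2@(4,0):E a3@(3,2):E a4@(2,2):E a5@(2,2):E a6@(3,1):E a7@(3,1):E a8@(1,2):E
t=7: a0@(4,1):E a1@(1,2):E a2@(4,1):E a3@(3,3):E a4@(2,3):E a5@(2,3):E a6@(3,2):E a7@(3,2):E a8@(1,3):E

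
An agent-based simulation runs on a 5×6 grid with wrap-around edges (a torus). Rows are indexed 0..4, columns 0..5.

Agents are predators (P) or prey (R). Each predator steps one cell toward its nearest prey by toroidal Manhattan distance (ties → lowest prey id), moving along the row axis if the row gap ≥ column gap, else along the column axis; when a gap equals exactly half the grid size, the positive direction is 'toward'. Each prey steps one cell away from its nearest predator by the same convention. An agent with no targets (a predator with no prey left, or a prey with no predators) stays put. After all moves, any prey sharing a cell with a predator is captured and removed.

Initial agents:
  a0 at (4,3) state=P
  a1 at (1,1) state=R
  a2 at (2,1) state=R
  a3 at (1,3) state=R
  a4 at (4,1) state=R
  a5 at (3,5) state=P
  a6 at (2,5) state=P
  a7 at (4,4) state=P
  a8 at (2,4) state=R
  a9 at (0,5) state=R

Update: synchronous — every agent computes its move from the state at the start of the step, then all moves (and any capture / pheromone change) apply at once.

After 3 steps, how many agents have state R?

t=1: a0@(0,3):P a1@(1,2):R a2@(2,2):R a3@(2,3):R a4@(4,0):R a5@(2,5):P a6@(2,4):P a7@(3,4):P a8@(2,3):R a9@(1,5):R
t=2: a0@(1,3):P a1@(2,2):R a2@(2,1):R a3@(2,2):R a4@(0,0):R a5@(1,5):P a6@(2,3):P a7@(2,4):P a8@(2,2):R a9@(0,5):R
t=3: a0@(2,3):P a1@(2,1):R a2@(2,0):R a3@(2,1):R a4@(4,0):R a5@(0,5):P a6@(2,2):P a7@(2,3):P a8@(2,1):R a9@(4,5):R

6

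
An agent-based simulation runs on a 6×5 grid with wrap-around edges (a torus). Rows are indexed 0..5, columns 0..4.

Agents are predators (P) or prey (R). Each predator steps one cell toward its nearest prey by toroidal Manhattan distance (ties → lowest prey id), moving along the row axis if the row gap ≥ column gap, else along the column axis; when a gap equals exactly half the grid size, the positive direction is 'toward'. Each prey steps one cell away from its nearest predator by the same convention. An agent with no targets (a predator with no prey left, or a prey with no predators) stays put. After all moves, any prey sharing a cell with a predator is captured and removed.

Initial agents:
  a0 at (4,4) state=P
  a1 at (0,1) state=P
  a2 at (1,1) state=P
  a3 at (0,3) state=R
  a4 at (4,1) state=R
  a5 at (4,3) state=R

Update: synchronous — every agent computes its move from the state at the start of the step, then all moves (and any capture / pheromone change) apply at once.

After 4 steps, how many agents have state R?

t=1: a0@(4,3):P a1@(0,2):P a2@(1,2):P a3@(0,4):R a4@(4,2):R a5@(4,2):R
t=2: a0@(4,2):P a1@(0,3):P a2@(1,3):P a3@(0,0):R a4@(4,1):R a5@(4,1):R
t=3: a0@(4,1):P a1@(0,4):P a2@(1,4):P a3@(0,1):R a4@(4,0):R a5@(4,0):R
t=4: a0@(4,0):P a1@(0,0):P a2@(1,0):P a3@(1,1):R a4@(4,4):R a5@(4,4):R

3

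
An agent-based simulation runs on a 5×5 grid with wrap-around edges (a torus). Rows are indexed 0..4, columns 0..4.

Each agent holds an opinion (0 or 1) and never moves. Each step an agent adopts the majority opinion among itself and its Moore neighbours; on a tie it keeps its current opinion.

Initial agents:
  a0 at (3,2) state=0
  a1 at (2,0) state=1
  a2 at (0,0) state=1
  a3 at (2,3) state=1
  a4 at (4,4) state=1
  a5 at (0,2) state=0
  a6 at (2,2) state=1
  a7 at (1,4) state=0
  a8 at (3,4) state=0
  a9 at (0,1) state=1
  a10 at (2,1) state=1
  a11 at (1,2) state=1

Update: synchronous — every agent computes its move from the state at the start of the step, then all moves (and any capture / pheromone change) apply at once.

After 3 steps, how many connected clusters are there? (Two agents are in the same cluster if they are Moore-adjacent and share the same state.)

t=1: a0@(3,2):1 a1@(2,0):1 a2@(0,0):1 a3@(2,3):1 a4@(4,4):1 a5@(0,2):1 a6@(2,2):1 a7@(1,4):1 a8@(3,4):1 a9@(0,1):1 a10@(2,1):1 a11@(1,2):1
t=2: (unchanged — steady state)

1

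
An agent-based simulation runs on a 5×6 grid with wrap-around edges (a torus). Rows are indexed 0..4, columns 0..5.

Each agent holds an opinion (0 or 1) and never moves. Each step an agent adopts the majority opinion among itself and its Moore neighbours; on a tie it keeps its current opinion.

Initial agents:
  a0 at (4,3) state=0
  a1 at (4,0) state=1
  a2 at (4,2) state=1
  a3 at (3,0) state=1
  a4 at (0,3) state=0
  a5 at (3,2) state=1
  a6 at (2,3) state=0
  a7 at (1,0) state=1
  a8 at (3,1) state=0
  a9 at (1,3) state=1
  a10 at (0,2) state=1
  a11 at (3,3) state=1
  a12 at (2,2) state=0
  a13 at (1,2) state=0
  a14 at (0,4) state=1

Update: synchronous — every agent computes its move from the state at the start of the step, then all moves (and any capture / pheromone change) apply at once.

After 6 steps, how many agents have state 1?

t=1: a0@(4,3):1 a1@(4,0):1 a2@(4,2):1 a3@(3,0):1 a4@(0,3):1 a5@(3,2):0 a6@(2,3):0 a7@(1,0):1 a8@(3,1):1 a9@(1,3):0 a10@(0,2):1 a11@(3,3):1 a12@(2,2):0 a13@(1,2):0 a14@(0,4):1
t=2: a0@(4,3):1 a1@(4,0):1 a2@(4,2):1 a3@(3,0):1 a4@(0,3):1 a5@(3,2):1 a6@(2,3):0 a7@(1,0):1 a8@(3,1):1 a9@(1,3):0 a10@(0,2):1 a11@(3,3):1 a12@(2,2):0 a13@(1,2):0 a14@(0,4):1
t=3: (unchanged — steady state)

11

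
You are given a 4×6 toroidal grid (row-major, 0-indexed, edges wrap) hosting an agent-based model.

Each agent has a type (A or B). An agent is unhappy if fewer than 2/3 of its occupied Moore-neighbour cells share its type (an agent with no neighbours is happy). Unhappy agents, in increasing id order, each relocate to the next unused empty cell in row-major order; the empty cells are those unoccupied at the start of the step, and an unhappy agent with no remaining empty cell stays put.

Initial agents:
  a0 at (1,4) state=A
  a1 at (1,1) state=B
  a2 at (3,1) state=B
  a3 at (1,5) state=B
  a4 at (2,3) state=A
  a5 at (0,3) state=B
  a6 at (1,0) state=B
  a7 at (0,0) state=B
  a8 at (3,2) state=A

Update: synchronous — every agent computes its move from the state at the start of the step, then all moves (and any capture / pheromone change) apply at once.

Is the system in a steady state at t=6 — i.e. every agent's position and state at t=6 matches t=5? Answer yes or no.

no

t=1: a0@(0,1):A a1@(1,1):B a2@(0,2):B a3@(1,5):B a4@(2,3):A a5@(0,4):B a6@(1,0):B a7@(0,0):B a8@(0,5):A
t=2: a0@(0,3):A a1@(1,1):B a2@(1,2):B a3@(1,5):B a4@(2,3):A a5@(1,3):B a6@(1,4):B a7@(2,0):B a8@(2,1):A
t=3: a0@(0,0):A a1@(1,1):B a2@(0,1):B a3@(1,5):B a4@(0,2):A a5@(0,4):B a6@(0,5):B a7@(2,0):B a8@(1,0):A
t=4: a0@(0,3):A a1@(1,2):B a2@(1,3):B a3@(1,4):B a4@(2,1):A a5@(0,4):B a6@(2,2):B a7@(2,0):B a8@(2,3):A
t=5: a0@(0,0):A a1@(0,1):B a2@(1,3):B a3@(0,2):B a4@(0,5):A a5@(0,4):B a6@(1,0):B a7@(1,1):B a8@(1,5):A
t=6: a0@(0,3):A a1@(0,1):B a2@(1,3):B a3@(0,2):B a4@(1,2):A a5@(1,4):B a6@(2,0):B a7@(1,1):B a8@(2,1):A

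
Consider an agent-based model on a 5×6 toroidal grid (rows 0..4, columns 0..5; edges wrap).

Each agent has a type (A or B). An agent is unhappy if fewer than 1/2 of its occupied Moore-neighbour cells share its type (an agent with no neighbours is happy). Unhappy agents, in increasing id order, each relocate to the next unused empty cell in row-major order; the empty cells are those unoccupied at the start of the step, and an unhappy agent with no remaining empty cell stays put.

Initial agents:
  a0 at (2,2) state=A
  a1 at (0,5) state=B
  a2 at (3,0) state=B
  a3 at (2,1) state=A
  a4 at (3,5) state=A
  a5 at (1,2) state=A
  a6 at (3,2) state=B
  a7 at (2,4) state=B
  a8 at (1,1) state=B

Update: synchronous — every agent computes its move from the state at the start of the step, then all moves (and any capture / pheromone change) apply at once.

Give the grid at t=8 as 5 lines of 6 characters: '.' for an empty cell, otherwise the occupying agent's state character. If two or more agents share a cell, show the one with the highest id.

BBAABB
B.A...
..A...
......
......

t=1: a0@(2,2):A a1@(0,5):B a2@(0,0):B a3@(0,1):A a4@(0,2):A a5@(1,2):A a6@(0,3):B a7@(0,4):B a8@(1,0):B
t=2: a0@(2,2):A a1@(0,5):B a2@(0,0):B a3@(0,1):A a4@(0,2):A a5@(1,2):A a6@(1,1):B a7@(0,4):B a8@(1,0):B
t=3: a0@(2,2):A a1@(0,5):B a2@(0,0):B a3@(0,3):A a4@(0,2):A a5@(1,2):A a6@(1,3):B a7@(0,4):B a8@(1,0):B
t=4: a0@(2,2):A a1@(0,5):B a2@(0,0):B a3@(0,3):A a4@(0,2):A a5@(1,2):A a6@(0,1):B a7@(0,4):B a8@(1,0):B
t=5: (unchanged — steady state)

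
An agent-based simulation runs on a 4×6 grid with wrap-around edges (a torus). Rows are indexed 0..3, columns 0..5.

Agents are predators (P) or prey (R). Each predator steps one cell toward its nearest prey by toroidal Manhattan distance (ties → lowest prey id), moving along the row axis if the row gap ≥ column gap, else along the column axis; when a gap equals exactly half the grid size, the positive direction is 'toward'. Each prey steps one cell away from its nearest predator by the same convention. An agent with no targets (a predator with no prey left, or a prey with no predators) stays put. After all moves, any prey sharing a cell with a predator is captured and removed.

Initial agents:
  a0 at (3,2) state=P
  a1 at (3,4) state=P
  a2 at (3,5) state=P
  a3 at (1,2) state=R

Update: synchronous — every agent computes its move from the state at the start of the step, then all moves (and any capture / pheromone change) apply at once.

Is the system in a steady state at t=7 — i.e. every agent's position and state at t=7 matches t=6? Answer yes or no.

t=1: a0@(0,2):P a1@(0,4):P a2@(3,0):P
t=2: (unchanged — steady state)

yes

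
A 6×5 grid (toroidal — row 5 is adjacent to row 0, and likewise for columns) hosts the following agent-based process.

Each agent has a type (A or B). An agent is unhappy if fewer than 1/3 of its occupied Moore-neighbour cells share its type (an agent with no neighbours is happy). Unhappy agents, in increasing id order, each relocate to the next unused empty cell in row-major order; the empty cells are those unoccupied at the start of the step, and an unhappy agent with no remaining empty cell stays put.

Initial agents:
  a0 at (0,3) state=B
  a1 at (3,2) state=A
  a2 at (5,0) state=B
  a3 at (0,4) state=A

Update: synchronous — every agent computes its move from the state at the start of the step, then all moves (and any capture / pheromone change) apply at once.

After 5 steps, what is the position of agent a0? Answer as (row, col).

t=1: a0@(0,0):B a1@(3,2):A a2@(0,1):B a3@(0,2):A
t=2: a0@(0,0):B a1@(3,2):A a2@(0,1):B a3@(0,3):A
t=3: (unchanged — steady state)

(0, 0)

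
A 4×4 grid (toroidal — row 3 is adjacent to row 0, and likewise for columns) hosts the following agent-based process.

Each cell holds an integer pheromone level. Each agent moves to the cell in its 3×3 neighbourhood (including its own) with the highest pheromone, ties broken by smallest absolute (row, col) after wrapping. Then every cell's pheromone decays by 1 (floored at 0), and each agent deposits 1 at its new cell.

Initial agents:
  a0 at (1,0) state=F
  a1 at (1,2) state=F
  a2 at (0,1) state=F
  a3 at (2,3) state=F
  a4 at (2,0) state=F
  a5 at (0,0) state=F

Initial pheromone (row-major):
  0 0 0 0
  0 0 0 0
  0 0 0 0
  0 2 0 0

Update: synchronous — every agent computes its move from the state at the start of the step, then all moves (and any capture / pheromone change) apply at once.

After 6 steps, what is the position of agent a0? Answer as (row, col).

(3, 1)

t=1: a0@(0,0) a1@(0,1) a2@(3,1) a3@(1,0) a4@(3,1) a5@(3,1) | pheromone: 1 1 0 0 / 1 0 0 0 / 0 0 0 0 / 0 4 0 0
t=2: a0@(3,1) a1@(3,1) a2@(3,1) a3@(0,0) a4@(3,1) a5@(3,1) | pheromone: 1 0 0 0 / 0 0 0 0 / 0 0 0 0 / 0 8 0 0
t=3: a0@(3,1) a1@(3,1) a2@(3,1) a3@(3,1) a4@(3,1) a5@(3,1) | pheromone: 0 0 0 0 / 0 0 0 0 / 0 0 0 0 / 0 13 0 0
t=4: a0@(3,1) a1@(3,1) a2@(3,1) a3@(3,1) a4@(3,1) a5@(3,1) | pheromone: 0 0 0 0 / 0 0 0 0 / 0 0 0 0 / 0 18 0 0
t=5: a0@(3,1) a1@(3,1) a2@(3,1) a3@(3,1) a4@(3,1) a5@(3,1) | pheromone: 0 0 0 0 / 0 0 0 0 / 0 0 0 0 / 0 23 0 0
t=6: a0@(3,1) a1@(3,1) a2@(3,1) a3@(3,1) a4@(3,1) a5@(3,1) | pheromone: 0 0 0 0 / 0 0 0 0 / 0 0 0 0 / 0 28 0 0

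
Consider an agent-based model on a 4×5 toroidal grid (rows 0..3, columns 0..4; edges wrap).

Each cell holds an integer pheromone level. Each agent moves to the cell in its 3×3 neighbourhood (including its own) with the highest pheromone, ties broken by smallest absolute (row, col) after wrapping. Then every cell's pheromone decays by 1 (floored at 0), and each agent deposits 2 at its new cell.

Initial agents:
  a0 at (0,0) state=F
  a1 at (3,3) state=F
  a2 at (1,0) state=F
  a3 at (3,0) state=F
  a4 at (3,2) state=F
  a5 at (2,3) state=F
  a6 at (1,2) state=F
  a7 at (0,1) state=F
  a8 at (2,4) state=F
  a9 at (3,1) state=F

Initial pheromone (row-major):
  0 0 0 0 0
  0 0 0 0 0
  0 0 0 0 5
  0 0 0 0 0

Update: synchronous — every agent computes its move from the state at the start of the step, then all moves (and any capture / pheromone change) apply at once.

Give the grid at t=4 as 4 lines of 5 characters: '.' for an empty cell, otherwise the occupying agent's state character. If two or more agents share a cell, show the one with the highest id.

F....
.....
....F
.....

t=1: a0@(0,0) a1@(2,4) a2@(2,4) a3@(2,4) a4@(0,1) a5@(2,4) a6@(0,1) a7@(0,0) a8@(2,4) a9@(0,0) | pheromone: 6 4 0 0 0 / 0 0 0 0 0 / 0 0 0 0 14 / 0 0 0 0 0
t=2: a0@(0,0) a1@(2,4) a2@(2,4) a3@(2,4) a4@(0,0) a5@(2,4) a6@(0,0) a7@(0,0) a8@(2,4) a9@(0,0) | pheromone: 15 3 0 0 0 / 0 0 0 0 0 / 0 0 0 0 23 / 0 0 0 0 0
t=3: a0@(0,0) a1@(2,4) a2@(2,4) a3@(2,4) a4@(0,0) a5@(2,4) a6@(0,0) a7@(0,0) a8@(2,4) a9@(0,0) | pheromone: 24 2 0 0 0 / 0 0 0 0 0 / 0 0 0 0 32 / 0 0 0 0 0
t=4: a0@(0,0) a1@(2,4) a2@(2,4) a3@(2,4) a4@(0,0) a5@(2,4) a6@(0,0) a7@(0,0) a8@(2,4) a9@(0,0) | pheromone: 33 1 0 0 0 / 0 0 0 0 0 / 0 0 0 0 41 / 0 0 0 0 0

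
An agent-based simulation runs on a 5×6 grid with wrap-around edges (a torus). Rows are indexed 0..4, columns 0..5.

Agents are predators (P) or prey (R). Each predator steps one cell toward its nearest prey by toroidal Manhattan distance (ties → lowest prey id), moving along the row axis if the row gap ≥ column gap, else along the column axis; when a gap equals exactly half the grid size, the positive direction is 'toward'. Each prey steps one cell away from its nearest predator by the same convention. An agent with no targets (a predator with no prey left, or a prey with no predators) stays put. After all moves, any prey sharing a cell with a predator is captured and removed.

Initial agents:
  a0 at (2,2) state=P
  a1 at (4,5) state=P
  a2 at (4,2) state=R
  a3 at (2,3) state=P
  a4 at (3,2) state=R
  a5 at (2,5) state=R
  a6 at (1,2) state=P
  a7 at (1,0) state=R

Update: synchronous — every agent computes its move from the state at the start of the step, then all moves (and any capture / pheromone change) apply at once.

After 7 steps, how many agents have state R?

t=1: a0@(3,2):P a1@(3,5):P a3@(3,3):P a4@(4,2):R a5@(1,5):R a6@(0,2):P a7@(1,5):R
t=2: a0@(4,2):P a1@(2,5):P a3@(4,3):P a4@(0,2):R a5@(0,5):R a6@(4,2):P a7@(0,5):R
t=3: a0@(0,2):P a1@(1,5):P a3@(0,3):P a4@(1,2):R a5@(4,5):R a6@(0,2):P a7@(4,5):R
t=4: a0@(1,2):P a1@(0,5):P a3@(1,3):P a4@(2,2):R a5@(3,5):R a6@(1,2):P a7@(3,5):R
t=5: a0@(2,2):P a1@(4,5):P a3@(2,3):P a4@(3,2):R a5@(2,5):R a6@(2,2):P a7@(2,5):R
t=6: a0@(3,2):P a1@(3,5):P a3@(3,3):P a4@(4,2):R a5@(1,5):R a6@(3,2):P a7@(1,5):R
t=7: a0@(4,2):P a1@(2,5):P a3@(4,3):P a4@(0,2):R a5@(0,5):R a6@(4,2):P a7@(0,5):R

3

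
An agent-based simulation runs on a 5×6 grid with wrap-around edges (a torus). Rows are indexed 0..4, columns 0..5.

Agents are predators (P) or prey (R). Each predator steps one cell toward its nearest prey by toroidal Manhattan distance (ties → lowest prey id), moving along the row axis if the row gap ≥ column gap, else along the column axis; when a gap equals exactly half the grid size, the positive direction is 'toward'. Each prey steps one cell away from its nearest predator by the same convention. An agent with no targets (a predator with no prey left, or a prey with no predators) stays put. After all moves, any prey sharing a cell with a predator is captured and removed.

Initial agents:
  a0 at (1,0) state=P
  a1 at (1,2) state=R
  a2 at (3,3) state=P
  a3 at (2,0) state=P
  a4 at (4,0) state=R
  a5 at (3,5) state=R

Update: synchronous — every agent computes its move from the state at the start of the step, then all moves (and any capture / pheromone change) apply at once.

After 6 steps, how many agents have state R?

t=1: a0@(1,1):P a1@(1,3):R a2@(3,4):P a3@(3,0):P
t=2: a0@(1,2):P a1@(1,4):R a2@(2,4):P a3@(3,1):P
t=3: a0@(1,3):P a1@(0,4):R a2@(1,4):P a3@(3,2):P
t=4: a0@(0,3):P a1@(4,4):R a2@(0,4):P a3@(4,2):P
t=5: a0@(4,3):P a1@(3,4):R a2@(4,4):P a3@(4,3):P
t=6: a0@(3,3):P a1@(2,4):R a2@(3,4):P a3@(3,3):P

1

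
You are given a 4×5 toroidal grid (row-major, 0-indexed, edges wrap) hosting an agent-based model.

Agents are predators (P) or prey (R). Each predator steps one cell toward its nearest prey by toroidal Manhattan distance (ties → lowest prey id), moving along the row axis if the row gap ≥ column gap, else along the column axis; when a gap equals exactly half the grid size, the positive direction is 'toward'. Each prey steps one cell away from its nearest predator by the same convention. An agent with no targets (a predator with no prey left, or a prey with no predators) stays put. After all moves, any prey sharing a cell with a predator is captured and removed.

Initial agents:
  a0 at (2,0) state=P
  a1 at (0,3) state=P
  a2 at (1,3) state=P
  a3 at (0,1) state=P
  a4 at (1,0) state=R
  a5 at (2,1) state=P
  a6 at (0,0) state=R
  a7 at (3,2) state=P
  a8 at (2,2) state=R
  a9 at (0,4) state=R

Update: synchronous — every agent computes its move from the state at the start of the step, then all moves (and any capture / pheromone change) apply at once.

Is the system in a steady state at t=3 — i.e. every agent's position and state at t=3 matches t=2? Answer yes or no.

yes

t=1: a0@(1,0):P a1@(0,4):P a2@(1,4):P a3@(0,0):P a5@(2,2):P a7@(2,2):P a8@(2,3):R
t=2: a0@(1,4):P a1@(1,4):P a2@(2,4):P a3@(1,0):P a5@(2,3):P a7@(2,3):P
t=3: (unchanged — steady state)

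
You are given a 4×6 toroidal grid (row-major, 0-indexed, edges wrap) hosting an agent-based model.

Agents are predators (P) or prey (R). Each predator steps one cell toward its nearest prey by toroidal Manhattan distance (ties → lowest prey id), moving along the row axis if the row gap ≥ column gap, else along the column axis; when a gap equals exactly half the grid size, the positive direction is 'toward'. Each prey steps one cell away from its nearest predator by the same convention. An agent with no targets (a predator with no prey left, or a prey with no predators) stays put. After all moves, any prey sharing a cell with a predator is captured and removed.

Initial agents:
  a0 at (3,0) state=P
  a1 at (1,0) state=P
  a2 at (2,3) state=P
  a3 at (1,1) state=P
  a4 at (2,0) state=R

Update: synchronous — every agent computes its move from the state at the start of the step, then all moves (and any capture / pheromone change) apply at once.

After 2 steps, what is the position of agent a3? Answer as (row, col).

t=1: a0@(2,0):P a1@(2,0):P a2@(2,4):P a3@(2,1):P a4@(1,0):R
t=2: a0@(1,0):P a1@(1,0):P a2@(2,5):P a3@(1,1):P a4@(0,0):R

(1, 1)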